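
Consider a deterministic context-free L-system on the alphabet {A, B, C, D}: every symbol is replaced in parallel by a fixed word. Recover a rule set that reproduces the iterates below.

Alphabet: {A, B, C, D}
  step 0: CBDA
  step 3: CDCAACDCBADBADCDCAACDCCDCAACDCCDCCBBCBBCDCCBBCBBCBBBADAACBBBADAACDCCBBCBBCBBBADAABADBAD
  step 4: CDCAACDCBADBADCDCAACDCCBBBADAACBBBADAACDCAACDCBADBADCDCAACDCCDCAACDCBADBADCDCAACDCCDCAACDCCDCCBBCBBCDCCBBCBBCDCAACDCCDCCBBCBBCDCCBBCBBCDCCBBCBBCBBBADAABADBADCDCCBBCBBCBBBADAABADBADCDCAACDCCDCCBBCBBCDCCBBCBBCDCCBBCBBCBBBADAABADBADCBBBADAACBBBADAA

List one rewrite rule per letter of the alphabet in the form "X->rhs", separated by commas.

A->BAD, B->CBB, C->CDC, D->AA

  step 3 ⇒ step 4: CDCAACDCBADBADCDCAACDCCDCAACDCCDCCBBCBBCDCCBBCBBCBBBADAACBBBADAACDCCBBCBBCBBBADAABADBAD ⇒ CDC·AA·CDC·BAD·BAD·CDC·AA·CDC·CBB·BAD·AA·CBB·BAD·AA·CDC·AA·CDC·BAD·BAD·CDC·AA·CDC·CDC·AA·CDC·BAD·BAD·CDC·AA·CDC·CDC·AA·CDC·CDC·CBB·CBB·CDC·CBB·CBB·CDC·AA·CDC·CDC·CBB·CBB·CDC·CBB·CBB·CDC·CBB·CBB·CBB·BAD·AA·BAD·BAD·CDC·CBB·CBB·CBB·BAD·AA·BAD·BAD·CDC·AA·CDC·CDC·CBB·CBB·CDC·CBB·CBB·CDC·CBB·CBB·CBB·BAD·AA·BAD·BAD·CBB·BAD·AA·CBB·BAD·AA
    A ↦ BAD
    B ↦ CBB
    C ↦ CDC
    D ↦ AA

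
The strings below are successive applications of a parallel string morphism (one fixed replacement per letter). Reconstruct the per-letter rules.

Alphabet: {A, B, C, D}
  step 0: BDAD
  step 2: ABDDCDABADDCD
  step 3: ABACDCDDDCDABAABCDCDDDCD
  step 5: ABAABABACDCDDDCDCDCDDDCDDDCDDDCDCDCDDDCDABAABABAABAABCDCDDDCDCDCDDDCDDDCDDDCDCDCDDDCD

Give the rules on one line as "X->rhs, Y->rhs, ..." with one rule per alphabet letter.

A->AB, B->A, C->DD, D->CD

  step 2 ⇒ step 3: ABDDCDABADDCD ⇒ AB·A·CD·CD·DD·CD·AB·A·AB·CD·CD·DD·CD
    A ↦ AB
    B ↦ A
    C ↦ DD
    D ↦ CD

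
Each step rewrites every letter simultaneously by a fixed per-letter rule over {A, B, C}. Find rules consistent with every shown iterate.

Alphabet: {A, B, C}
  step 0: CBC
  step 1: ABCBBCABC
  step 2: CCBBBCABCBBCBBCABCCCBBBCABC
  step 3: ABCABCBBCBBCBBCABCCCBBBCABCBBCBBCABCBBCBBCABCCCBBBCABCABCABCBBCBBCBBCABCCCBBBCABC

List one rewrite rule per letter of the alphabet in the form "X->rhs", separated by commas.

  step 2 ⇒ step 3: CCBBBCABCBBCBBCABCCCBBBCABC ⇒ ABC·ABC·BBC·BBC·BBC·ABC·CCB·BBC·ABC·BBC·BBC·ABC·BBC·BBC·ABC·CCB·BBC·ABC·ABC·ABC·BBC·BBC·BBC·ABC·CCB·BBC·ABC
    A ↦ CCB
    B ↦ BBC
    C ↦ ABC

A->CCB, B->BBC, C->ABC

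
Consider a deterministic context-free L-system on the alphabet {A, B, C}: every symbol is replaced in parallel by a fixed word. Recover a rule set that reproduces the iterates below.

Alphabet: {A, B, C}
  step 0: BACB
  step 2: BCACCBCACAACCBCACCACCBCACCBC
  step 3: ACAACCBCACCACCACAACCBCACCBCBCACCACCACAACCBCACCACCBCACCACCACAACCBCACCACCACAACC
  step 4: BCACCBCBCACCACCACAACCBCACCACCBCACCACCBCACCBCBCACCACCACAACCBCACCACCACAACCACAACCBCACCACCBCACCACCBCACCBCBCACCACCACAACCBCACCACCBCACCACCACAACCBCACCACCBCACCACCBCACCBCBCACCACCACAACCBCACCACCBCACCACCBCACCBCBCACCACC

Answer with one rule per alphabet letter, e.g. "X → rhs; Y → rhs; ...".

  step 3 ⇒ step 4: ACAACCBCACCACCACAACCBCACCBCBCACCACCACAACCBCACCACCBCACCACCACAACCBCACCACCACAACC ⇒ BC·ACC·BC·BC·ACC·ACC·ACA·ACC·BC·ACC·ACC·BC·ACC·ACC·BC·ACC·BC·BC·ACC·ACC·ACA·ACC·BC·ACC·ACC·ACA·ACC·ACA·ACC·BC·ACC·ACC·BC·ACC·ACC·BC·ACC·BC·BC·ACC·ACC·ACA·ACC·BC·ACC·ACC·BC·ACC·ACC·ACA·ACC·BC·ACC·ACC·BC·ACC·ACC·BC·ACC·BC·BC·ACC·ACC·ACA·ACC·BC·ACC·ACC·BC·ACC·ACC·BC·ACC·BC·BC·ACC·ACC
    A ↦ BC
    B ↦ ACA
    C ↦ ACC

A->BC, B->ACA, C->ACC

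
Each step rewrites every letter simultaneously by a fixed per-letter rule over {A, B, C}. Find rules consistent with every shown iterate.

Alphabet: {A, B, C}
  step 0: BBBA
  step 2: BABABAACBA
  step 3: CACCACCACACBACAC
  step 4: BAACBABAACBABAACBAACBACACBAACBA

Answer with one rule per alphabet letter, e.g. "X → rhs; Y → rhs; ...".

  step 3 ⇒ step 4: CACCACCACACBACAC ⇒ BA·AC·BA·BA·AC·BA·BA·AC·BA·AC·BA·C·AC·BA·AC·BA
    A ↦ AC
    B ↦ C
    C ↦ BA

A->AC, B->C, C->BA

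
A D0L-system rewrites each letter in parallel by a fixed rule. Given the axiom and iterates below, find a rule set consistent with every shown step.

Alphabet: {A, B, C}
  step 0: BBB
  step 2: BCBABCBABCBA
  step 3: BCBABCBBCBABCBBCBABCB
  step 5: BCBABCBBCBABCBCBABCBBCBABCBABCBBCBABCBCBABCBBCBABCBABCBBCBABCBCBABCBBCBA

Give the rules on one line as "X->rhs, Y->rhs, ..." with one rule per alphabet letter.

  step 2 ⇒ step 3: BCBABCBABCBA ⇒ BC·BA·BC·B·BC·BA·BC·B·BC·BA·BC·B
    A ↦ B
    B ↦ BC
    C ↦ BA

A->B, B->BC, C->BA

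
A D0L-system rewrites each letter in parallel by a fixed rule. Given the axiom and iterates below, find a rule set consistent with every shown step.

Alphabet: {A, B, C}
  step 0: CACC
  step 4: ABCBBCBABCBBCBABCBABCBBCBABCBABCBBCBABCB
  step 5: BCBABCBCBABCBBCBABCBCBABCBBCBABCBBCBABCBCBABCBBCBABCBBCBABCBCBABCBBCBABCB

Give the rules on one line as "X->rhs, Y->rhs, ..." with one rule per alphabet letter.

  step 4 ⇒ step 5: ABCBBCBABCBBCBABCBABCBBCBABCBABCBBCBABCB ⇒ B·CB·AB·CB·CB·AB·CB·B·CB·AB·CB·CB·AB·CB·B·CB·AB·CB·B·CB·AB·CB·CB·AB·CB·B·CB·AB·CB·B·CB·AB·CB·CB·AB·CB·B·CB·AB·CB
    A ↦ B
    B ↦ CB
    C ↦ AB

A->B, B->CB, C->AB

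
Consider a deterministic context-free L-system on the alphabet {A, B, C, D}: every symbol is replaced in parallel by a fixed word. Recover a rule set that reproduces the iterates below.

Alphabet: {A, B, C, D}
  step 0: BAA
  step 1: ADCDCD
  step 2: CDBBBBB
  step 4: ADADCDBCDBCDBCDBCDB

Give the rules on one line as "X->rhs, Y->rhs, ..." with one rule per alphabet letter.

A->CD, B->AD, C->B, D->B

  step 1 ⇒ step 2: ADCDCD ⇒ CD·B·B·B·B·B
    A ↦ CD
    C ↦ B
    D ↦ B
  step 0 ⇒ step 1: BAA ⇒ AD·CD·CD
    B ↦ AD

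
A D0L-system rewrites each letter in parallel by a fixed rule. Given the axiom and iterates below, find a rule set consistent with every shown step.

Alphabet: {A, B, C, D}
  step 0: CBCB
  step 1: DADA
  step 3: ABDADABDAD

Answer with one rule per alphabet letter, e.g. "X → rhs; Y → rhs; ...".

A->BC, B->A, C->D, D->BD

  step 0 ⇒ step 1: CBCB ⇒ D·A·D·A
    B ↦ A
    C ↦ D
    A ↦ BC  (constrained at step 1)
    D ↦ BD  (constrained at step 1)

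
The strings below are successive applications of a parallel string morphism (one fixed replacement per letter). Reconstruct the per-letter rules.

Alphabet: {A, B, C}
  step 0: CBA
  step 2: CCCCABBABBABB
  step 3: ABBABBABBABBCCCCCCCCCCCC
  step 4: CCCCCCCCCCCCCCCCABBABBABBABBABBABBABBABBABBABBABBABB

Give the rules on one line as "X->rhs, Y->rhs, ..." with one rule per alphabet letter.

  step 3 ⇒ step 4: ABBABBABBABBCCCCCCCCCCCC ⇒ CC·C·C·CC·C·C·CC·C·C·CC·C·C·ABB·ABB·ABB·ABB·ABB·ABB·ABB·ABB·ABB·ABB·ABB·ABB
    A ↦ CC
    B ↦ C
    C ↦ ABB

A->CC, B->C, C->ABB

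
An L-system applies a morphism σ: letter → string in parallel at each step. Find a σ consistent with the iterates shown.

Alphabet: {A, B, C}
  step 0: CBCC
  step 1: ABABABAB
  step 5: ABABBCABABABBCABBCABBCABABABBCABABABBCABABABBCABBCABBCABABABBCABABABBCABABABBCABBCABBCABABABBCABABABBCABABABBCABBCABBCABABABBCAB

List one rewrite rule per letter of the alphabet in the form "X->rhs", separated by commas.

  step 0 ⇒ step 1: CBCC ⇒ AB·AB·AB·AB
    B ↦ AB
    C ↦ AB
    A ↦ BC  (constrained at step 1)

A->BC, B->AB, C->AB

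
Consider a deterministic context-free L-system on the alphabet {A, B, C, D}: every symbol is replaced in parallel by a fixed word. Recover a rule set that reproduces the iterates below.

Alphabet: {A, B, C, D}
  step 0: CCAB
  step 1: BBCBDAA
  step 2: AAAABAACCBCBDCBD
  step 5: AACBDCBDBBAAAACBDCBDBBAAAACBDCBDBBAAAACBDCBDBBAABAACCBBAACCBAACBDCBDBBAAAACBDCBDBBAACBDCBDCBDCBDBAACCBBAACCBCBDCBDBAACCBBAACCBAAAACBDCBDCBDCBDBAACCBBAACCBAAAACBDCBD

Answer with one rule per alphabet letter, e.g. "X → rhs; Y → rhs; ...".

A->CBD, B->AA, C->B, D->CCB

  step 1 ⇒ step 2: BBCBDAA ⇒ AA·AA·B·AA·CCB·CBD·CBD
    A ↦ CBD
    B ↦ AA
    C ↦ B
    D ↦ CCB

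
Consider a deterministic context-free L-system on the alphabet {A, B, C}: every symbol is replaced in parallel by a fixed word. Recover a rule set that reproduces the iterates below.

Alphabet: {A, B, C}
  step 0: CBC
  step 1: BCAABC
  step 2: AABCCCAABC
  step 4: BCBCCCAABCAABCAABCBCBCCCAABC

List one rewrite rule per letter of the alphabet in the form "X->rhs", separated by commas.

A->C, B->AA, C->BC

  step 1 ⇒ step 2: BCAABC ⇒ AA·BC·C·C·AA·BC
    A ↦ C
    B ↦ AA
    C ↦ BC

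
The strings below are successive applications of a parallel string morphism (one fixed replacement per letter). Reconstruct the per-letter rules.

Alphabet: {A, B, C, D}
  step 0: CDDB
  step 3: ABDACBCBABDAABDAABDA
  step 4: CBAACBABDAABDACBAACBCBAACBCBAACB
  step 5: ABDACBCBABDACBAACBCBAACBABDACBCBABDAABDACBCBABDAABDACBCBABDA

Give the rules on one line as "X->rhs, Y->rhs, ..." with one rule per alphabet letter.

  step 4 ⇒ step 5: CBAACBABDAABDACBAACBCBAACBCBAACB ⇒ ABD·A·CB·CB·ABD·A·CB·A·A·CB·CB·A·A·CB·ABD·A·CB·CB·ABD·A·ABD·A·CB·CB·ABD·A·ABD·A·CB·CB·ABD·A
    A ↦ CB
    B ↦ A
    C ↦ ABD
    D ↦ A

A->CB, B->A, C->ABD, D->A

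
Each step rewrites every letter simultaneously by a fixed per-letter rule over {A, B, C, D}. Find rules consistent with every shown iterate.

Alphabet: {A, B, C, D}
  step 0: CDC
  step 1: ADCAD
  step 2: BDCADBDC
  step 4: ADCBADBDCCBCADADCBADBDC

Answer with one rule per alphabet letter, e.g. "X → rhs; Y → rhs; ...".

  step 1 ⇒ step 2: ADCAD ⇒ BD·C·AD·BD·C
    A ↦ BD
    C ↦ AD
    D ↦ C
    B ↦ CB  (constrained at step 2)

A->BD, B->CB, C->AD, D->C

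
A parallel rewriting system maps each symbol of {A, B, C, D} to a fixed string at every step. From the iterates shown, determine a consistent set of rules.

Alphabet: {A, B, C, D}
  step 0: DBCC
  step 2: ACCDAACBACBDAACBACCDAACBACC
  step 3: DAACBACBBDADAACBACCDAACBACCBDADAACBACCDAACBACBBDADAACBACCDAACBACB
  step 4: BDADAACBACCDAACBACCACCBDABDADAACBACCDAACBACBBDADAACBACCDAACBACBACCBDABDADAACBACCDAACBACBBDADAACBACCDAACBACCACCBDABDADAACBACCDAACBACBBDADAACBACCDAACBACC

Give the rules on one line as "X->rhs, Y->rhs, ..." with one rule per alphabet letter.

  step 3 ⇒ step 4: DAACBACBBDADAACBACCDAACBACCBDADAACBACCDAACBACBBDADAACBACCDAACBACB ⇒ B·DA·DA·ACB·ACC·DA·ACB·ACC·ACC·B·DA·B·DA·DA·ACB·ACC·DA·ACB·ACB·B·DA·DA·ACB·ACC·DA·ACB·ACB·ACC·B·DA·B·DA·DA·ACB·ACC·DA·ACB·ACB·B·DA·DA·ACB·ACC·DA·ACB·ACC·ACC·B·DA·B·DA·DA·ACB·ACC·DA·ACB·ACB·B·DA·DA·ACB·ACC·DA·ACB·ACC
    A ↦ DA
    B ↦ ACC
    C ↦ ACB
    D ↦ B

A->DA, B->ACC, C->ACB, D->B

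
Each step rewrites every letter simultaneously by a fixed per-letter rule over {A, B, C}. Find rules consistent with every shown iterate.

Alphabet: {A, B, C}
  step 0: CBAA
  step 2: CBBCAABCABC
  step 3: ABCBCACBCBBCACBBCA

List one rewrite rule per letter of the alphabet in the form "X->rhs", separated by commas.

  step 2 ⇒ step 3: CBBCAABCABC ⇒ A·BC·BC·A·CB·CB·BC·A·CB·BC·A
    A ↦ CB
    B ↦ BC
    C ↦ A

A->CB, B->BC, C->A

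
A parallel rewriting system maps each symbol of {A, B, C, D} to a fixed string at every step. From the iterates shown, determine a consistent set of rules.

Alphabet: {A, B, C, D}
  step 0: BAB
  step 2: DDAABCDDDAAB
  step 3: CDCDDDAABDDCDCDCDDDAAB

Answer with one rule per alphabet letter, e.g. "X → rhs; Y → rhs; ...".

A->D, B->AAB, C->DD, D->CD

  step 2 ⇒ step 3: DDAABCDDDAAB ⇒ CD·CD·D·D·AAB·DD·CD·CD·CD·D·D·AAB
    A ↦ D
    B ↦ AAB
    C ↦ DD
    D ↦ CD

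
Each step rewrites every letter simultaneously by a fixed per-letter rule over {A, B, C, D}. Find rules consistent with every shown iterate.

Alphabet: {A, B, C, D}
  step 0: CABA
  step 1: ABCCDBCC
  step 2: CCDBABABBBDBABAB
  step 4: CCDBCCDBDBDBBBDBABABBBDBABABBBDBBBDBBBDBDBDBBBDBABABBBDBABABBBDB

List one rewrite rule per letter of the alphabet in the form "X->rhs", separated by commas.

  step 1 ⇒ step 2: ABCCDBCC ⇒ CC·DB·AB·AB·BB·DB·AB·AB
    A ↦ CC
    B ↦ DB
    C ↦ AB
    D ↦ BB

A->CC, B->DB, C->AB, D->BB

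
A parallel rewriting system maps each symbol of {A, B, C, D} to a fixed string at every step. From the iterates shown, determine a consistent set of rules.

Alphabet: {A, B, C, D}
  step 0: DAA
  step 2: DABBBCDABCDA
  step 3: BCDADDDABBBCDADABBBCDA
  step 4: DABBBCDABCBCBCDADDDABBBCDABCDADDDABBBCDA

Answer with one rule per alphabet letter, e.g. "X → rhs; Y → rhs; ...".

A->DA, B->D, C->ABB, D->BC

  step 3 ⇒ step 4: BCDADDDABBBCDADABBBCDA ⇒ D·ABB·BC·DA·BC·BC·BC·DA·D·D·D·ABB·BC·DA·BC·DA·D·D·D·ABB·BC·DA
    A ↦ DA
    B ↦ D
    C ↦ ABB
    D ↦ BC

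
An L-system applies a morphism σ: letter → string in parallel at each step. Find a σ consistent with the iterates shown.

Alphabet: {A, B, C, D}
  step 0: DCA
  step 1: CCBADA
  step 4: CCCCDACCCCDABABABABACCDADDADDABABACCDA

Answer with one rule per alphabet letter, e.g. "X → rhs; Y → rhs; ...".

A->DA, B->D, C->BA, D->CC

  step 0 ⇒ step 1: DCA ⇒ CC·BA·DA
    A ↦ DA
    C ↦ BA
    D ↦ CC
    B ↦ D  (constrained at step 1)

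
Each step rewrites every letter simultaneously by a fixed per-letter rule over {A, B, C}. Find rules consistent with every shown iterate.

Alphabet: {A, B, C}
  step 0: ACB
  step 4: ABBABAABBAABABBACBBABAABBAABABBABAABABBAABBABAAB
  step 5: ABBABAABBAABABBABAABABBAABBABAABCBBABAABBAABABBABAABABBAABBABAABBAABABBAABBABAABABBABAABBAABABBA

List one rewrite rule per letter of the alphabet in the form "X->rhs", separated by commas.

  step 4 ⇒ step 5: ABBABAABBAABABBACBBABAABBAABABBABAABABBAABBABAAB ⇒ AB·BA·BA·AB·BA·AB·AB·BA·BA·AB·AB·BA·AB·BA·BA·AB·CB·BA·BA·AB·BA·AB·AB·BA·BA·AB·AB·BA·AB·BA·BA·AB·BA·AB·AB·BA·AB·BA·BA·AB·AB·BA·BA·AB·BA·AB·AB·BA
    A ↦ AB
    B ↦ BA
    C ↦ CB

A->AB, B->BA, C->CB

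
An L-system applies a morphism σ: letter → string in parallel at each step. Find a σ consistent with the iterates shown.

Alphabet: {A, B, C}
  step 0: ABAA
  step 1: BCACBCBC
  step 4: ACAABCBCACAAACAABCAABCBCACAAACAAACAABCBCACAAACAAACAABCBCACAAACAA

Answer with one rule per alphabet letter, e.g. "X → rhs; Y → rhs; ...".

A->BC, B->AC, C->AA

  step 0 ⇒ step 1: ABAA ⇒ BC·AC·BC·BC
    A ↦ BC
    B ↦ AC
    C ↦ AA  (constrained at step 1)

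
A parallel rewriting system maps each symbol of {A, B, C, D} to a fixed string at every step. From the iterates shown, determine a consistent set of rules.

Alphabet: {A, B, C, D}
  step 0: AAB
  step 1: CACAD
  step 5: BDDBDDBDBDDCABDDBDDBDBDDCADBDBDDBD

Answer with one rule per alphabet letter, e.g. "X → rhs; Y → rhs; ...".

A->CA, B->D, C->D, D->BD

  step 0 ⇒ step 1: AAB ⇒ CA·CA·D
    A ↦ CA
    B ↦ D
    C ↦ D  (constrained at step 1)
    D ↦ BD  (constrained at step 1)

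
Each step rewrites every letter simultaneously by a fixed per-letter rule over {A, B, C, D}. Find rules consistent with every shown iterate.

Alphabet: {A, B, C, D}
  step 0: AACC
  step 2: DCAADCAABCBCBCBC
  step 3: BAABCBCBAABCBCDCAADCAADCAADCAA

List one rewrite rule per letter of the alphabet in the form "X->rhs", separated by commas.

A->BC, B->DC, C->AA, D->B

  step 2 ⇒ step 3: DCAADCAABCBCBCBC ⇒ B·AA·BC·BC·B·AA·BC·BC·DC·AA·DC·AA·DC·AA·DC·AA
    A ↦ BC
    B ↦ DC
    C ↦ AA
    D ↦ B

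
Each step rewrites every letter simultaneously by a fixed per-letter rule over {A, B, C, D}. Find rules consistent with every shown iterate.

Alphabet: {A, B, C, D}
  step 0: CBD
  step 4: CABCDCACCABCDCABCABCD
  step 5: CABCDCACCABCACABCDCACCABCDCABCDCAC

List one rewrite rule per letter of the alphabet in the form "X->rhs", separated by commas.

A->B, B->CD, C->CA, D->C

  step 4 ⇒ step 5: CABCDCACCABCDCABCABCD ⇒ CA·B·CD·CA·C·CA·B·CA·CA·B·CD·CA·C·CA·B·CD·CA·B·CD·CA·C
    A ↦ B
    B ↦ CD
    C ↦ CA
    D ↦ C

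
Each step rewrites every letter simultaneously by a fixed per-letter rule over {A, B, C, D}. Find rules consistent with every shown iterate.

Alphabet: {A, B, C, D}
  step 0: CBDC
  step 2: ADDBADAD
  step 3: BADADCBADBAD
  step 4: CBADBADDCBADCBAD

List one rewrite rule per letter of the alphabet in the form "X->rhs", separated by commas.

  step 3 ⇒ step 4: BADADCBADBAD ⇒ C·B·AD·B·AD·D·C·B·AD·C·B·AD
    A ↦ B
    B ↦ C
    C ↦ D
    D ↦ AD

A->B, B->C, C->D, D->AD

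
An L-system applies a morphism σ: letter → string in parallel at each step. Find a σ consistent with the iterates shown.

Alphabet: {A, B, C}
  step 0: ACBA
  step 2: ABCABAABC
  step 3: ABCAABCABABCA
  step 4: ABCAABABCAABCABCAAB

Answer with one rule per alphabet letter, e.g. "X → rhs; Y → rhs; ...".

  step 3 ⇒ step 4: ABCAABCABABCA ⇒ AB·C·A·AB·AB·C·A·AB·C·AB·C·A·AB
    A ↦ AB
    B ↦ C
    C ↦ A

A->AB, B->C, C->A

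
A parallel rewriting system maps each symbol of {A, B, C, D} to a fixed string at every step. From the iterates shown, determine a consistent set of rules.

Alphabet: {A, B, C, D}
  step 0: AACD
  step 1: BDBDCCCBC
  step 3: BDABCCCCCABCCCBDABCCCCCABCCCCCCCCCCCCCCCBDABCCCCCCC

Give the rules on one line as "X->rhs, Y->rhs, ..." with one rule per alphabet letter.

A->BD, B->ABC, C->CC, D->CBC

  step 0 ⇒ step 1: AACD ⇒ BD·BD·CC·CBC
    A ↦ BD
    C ↦ CC
    D ↦ CBC
    B ↦ ABC  (constrained at step 1)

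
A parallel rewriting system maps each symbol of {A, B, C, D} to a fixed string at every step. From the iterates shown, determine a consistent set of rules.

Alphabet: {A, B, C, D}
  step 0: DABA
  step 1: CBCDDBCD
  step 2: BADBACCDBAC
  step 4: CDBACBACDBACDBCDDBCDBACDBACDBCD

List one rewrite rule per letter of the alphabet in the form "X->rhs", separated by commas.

A->BCD, B->D, C->BA, D->C

  step 1 ⇒ step 2: CBCDDBCD ⇒ BA·D·BA·C·C·D·BA·C
    B ↦ D
    C ↦ BA
    D ↦ C
  step 0 ⇒ step 1: DABA ⇒ C·BCD·D·BCD
    A ↦ BCD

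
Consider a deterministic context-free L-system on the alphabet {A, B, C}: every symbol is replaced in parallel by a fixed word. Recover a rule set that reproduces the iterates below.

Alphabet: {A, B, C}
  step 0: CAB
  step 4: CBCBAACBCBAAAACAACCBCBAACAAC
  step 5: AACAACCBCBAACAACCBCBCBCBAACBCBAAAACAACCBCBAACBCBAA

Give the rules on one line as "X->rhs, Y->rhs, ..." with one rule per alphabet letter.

A->CB, B->C, C->AA

  step 4 ⇒ step 5: CBCBAACBCBAAAACAACCBCBAACAAC ⇒ AA·C·AA·C·CB·CB·AA·C·AA·C·CB·CB·CB·CB·AA·CB·CB·AA·AA·C·AA·C·CB·CB·AA·CB·CB·AA
    A ↦ CB
    B ↦ C
    C ↦ AA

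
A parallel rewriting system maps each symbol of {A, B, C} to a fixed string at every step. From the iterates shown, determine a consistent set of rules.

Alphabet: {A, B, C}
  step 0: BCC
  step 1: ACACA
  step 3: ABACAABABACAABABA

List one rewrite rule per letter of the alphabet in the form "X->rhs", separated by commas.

A->AB, B->A, C->CA

  step 0 ⇒ step 1: BCC ⇒ A·CA·CA
    B ↦ A
    C ↦ CA
    A ↦ AB  (constrained at step 1)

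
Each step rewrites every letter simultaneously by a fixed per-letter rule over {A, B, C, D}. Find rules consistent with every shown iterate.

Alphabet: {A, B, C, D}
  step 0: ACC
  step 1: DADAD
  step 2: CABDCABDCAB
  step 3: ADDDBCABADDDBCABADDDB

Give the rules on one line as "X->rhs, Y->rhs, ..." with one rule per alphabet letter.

  step 2 ⇒ step 3: CABDCABDCAB ⇒ AD·D·DB·CAB·AD·D·DB·CAB·AD·D·DB
    A ↦ D
    B ↦ DB
    C ↦ AD
    D ↦ CAB

A->D, B->DB, C->AD, D->CAB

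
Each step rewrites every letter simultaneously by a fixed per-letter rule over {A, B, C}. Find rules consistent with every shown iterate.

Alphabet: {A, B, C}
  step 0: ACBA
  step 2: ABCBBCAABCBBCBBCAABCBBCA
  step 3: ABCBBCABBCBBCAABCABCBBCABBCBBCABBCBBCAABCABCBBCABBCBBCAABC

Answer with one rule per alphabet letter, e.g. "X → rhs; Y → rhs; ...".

  step 2 ⇒ step 3: ABCBBCAABCBBCBBCAABCBBCA ⇒ ABC·BBC·A·BBC·BBC·A·ABC·ABC·BBC·A·BBC·BBC·A·BBC·BBC·A·ABC·ABC·BBC·A·BBC·BBC·A·ABC
    A ↦ ABC
    B ↦ BBC
    C ↦ A

A->ABC, B->BBC, C->A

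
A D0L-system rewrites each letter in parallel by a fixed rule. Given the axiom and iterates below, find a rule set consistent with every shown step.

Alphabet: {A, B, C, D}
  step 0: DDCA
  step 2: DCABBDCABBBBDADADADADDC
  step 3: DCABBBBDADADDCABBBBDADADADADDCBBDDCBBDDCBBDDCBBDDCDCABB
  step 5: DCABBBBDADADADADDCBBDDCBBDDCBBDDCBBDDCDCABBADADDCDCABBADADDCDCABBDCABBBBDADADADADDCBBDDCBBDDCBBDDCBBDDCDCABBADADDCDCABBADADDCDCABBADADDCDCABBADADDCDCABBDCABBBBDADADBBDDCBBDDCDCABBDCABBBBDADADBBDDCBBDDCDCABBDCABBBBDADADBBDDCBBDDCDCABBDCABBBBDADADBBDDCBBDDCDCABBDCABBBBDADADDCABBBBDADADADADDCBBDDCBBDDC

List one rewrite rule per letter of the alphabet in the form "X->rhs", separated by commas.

A->BBD, B->AD, C->ABB, D->DC

  step 2 ⇒ step 3: DCABBDCABBBBDADADADADDC ⇒ DC·ABB·BBD·AD·AD·DC·ABB·BBD·AD·AD·AD·AD·DC·BBD·DC·BBD·DC·BBD·DC·BBD·DC·DC·ABB
    A ↦ BBD
    B ↦ AD
    C ↦ ABB
    D ↦ DC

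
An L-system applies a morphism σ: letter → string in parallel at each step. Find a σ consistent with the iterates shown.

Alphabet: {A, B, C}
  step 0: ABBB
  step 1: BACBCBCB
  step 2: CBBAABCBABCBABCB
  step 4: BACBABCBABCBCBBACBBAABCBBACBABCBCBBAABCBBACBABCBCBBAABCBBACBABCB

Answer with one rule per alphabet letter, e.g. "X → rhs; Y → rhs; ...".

  step 1 ⇒ step 2: BACBCBCB ⇒ CB·BA·AB·CB·AB·CB·AB·CB
    A ↦ BA
    B ↦ CB
    C ↦ AB

A->BA, B->CB, C->AB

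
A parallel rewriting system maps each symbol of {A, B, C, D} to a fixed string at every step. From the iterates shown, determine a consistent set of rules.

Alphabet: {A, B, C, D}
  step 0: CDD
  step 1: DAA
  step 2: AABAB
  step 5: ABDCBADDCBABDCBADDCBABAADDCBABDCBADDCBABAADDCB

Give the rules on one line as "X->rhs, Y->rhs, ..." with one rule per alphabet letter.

  step 1 ⇒ step 2: DAA ⇒ A·AB·AB
    A ↦ AB
    D ↦ A
    B ↦ DCB  (constrained at step 2)
  step 0 ⇒ step 1: CDD ⇒ D·A·A
    C ↦ D

A->AB, B->DCB, C->D, D->A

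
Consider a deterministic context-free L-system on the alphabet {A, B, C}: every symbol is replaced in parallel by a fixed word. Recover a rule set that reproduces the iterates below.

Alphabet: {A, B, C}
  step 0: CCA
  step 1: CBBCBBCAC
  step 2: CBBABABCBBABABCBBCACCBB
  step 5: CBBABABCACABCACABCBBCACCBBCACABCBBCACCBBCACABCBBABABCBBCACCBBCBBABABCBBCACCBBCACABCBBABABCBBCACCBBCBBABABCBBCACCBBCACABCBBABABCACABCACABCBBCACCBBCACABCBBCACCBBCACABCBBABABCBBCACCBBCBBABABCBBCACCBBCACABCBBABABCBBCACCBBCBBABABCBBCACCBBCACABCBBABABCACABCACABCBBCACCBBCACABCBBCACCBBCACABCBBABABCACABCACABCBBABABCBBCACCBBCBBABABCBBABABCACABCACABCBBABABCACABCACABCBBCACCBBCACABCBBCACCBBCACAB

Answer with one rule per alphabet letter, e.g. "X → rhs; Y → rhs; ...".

A->CAC, B->AB, C->CBB

  step 1 ⇒ step 2: CBBCBBCAC ⇒ CBB·AB·AB·CBB·AB·AB·CBB·CAC·CBB
    A ↦ CAC
    B ↦ AB
    C ↦ CBB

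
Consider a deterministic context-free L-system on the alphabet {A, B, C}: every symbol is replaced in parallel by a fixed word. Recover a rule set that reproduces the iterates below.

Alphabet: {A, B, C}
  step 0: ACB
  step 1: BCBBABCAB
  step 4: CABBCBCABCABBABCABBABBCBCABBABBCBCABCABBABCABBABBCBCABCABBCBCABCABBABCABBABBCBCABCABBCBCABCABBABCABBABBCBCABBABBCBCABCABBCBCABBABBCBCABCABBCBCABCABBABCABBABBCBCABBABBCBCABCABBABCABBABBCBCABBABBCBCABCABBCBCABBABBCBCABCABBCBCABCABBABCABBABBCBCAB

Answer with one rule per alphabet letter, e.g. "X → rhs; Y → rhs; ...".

  step 0 ⇒ step 1: ACB ⇒ BCB·BAB·CAB
    A ↦ BCB
    B ↦ CAB
    C ↦ BAB

A->BCB, B->CAB, C->BAB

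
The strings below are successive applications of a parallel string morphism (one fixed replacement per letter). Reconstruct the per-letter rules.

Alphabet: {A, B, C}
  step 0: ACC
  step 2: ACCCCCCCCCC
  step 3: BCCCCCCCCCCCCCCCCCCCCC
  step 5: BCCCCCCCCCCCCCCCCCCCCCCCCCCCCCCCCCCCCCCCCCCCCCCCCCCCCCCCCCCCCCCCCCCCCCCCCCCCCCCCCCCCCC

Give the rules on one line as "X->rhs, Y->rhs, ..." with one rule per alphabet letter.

A->BC, B->A, C->CC

  step 2 ⇒ step 3: ACCCCCCCCCC ⇒ BC·CC·CC·CC·CC·CC·CC·CC·CC·CC·CC
    A ↦ BC
    C ↦ CC
    B ↦ A  (constrained at step 3)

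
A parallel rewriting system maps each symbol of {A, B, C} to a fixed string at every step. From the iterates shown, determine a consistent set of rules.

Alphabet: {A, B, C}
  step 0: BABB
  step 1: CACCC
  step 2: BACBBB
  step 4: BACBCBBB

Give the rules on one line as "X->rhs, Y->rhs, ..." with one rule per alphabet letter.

A->AC, B->C, C->B

  step 1 ⇒ step 2: CACCC ⇒ B·AC·B·B·B
    A ↦ AC
    C ↦ B
  step 0 ⇒ step 1: BABB ⇒ C·AC·C·C
    B ↦ C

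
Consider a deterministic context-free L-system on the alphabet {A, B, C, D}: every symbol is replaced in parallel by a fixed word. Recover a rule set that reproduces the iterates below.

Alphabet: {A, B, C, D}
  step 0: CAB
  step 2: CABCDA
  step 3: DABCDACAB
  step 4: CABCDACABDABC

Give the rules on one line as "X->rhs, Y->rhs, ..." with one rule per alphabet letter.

A->B, B->C, C->DA, D->CA

  step 3 ⇒ step 4: DABCDACAB ⇒ CA·B·C·DA·CA·B·DA·B·C
    A ↦ B
    B ↦ C
    C ↦ DA
    D ↦ CA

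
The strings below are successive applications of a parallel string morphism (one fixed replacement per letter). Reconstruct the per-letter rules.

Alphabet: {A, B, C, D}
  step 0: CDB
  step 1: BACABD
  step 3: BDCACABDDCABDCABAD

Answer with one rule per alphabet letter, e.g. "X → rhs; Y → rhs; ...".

A->D, B->BD, C->BA, D->CA

  step 0 ⇒ step 1: CDB ⇒ BA·CA·BD
    B ↦ BD
    C ↦ BA
    D ↦ CA
    A ↦ D  (constrained at step 1)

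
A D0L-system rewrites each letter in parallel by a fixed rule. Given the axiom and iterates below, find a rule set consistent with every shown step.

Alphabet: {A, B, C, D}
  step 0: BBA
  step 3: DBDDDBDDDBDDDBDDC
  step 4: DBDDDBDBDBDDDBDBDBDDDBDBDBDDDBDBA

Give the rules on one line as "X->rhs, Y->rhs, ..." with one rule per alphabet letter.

A->C, B->DD, C->A, D->DB

  step 3 ⇒ step 4: DBDDDBDDDBDDDBDDC ⇒ DB·DD·DB·DB·DB·DD·DB·DB·DB·DD·DB·DB·DB·DD·DB·DB·A
    B ↦ DD
    C ↦ A
    D ↦ DB
    A ↦ C  (constrained at step 0)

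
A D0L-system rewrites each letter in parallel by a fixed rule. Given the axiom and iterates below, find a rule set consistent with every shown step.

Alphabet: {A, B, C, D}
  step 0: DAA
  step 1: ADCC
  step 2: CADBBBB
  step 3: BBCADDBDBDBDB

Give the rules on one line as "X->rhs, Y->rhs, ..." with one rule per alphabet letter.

  step 2 ⇒ step 3: CADBBBB ⇒ BB·C·AD·DB·DB·DB·DB
    A ↦ C
    B ↦ DB
    C ↦ BB
    D ↦ AD

A->C, B->DB, C->BB, D->AD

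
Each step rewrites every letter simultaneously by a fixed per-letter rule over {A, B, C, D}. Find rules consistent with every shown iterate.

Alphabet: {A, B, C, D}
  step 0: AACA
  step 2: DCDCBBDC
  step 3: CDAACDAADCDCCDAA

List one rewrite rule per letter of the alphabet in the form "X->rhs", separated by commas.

  step 2 ⇒ step 3: DCDCBBDC ⇒ CD·AA·CD·AA·DC·DC·CD·AA
    B ↦ DC
    C ↦ AA
    D ↦ CD
    A ↦ B  (constrained at step 0)

A->B, B->DC, C->AA, D->CD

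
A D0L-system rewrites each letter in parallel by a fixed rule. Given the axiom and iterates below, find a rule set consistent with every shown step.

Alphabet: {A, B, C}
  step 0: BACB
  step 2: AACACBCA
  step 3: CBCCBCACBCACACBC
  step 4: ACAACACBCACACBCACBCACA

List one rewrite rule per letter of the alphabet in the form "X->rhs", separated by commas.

  step 3 ⇒ step 4: CBCCBCACBCACACBC ⇒ A·C·A·A·C·A·CBC·A·C·A·CBC·A·CBC·A·C·A
    A ↦ CBC
    B ↦ C
    C ↦ A

A->CBC, B->C, C->A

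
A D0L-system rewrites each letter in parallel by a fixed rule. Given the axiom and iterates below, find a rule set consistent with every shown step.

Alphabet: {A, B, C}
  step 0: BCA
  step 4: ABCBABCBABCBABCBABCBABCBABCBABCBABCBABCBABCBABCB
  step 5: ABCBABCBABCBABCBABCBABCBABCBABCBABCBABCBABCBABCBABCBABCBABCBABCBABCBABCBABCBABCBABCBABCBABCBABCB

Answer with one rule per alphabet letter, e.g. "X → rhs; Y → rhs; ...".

  step 4 ⇒ step 5: ABCBABCBABCBABCBABCBABCBABCBABCBABCBABCBABCBABCB ⇒ AB·CB·AB·CB·AB·CB·AB·CB·AB·CB·AB·CB·AB·CB·AB·CB·AB·CB·AB·CB·AB·CB·AB·CB·AB·CB·AB·CB·AB·CB·AB·CB·AB·CB·AB·CB·AB·CB·AB·CB·AB·CB·AB·CB·AB·CB·AB·CB
    A ↦ AB
    B ↦ CB
    C ↦ AB

A->AB, B->CB, C->AB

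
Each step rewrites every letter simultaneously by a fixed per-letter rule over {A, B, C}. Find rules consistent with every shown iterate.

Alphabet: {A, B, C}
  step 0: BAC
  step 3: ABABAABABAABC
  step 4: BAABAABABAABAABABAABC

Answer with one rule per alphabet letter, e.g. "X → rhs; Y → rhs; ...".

  step 3 ⇒ step 4: ABABAABABAABC ⇒ BA·A·BA·A·BA·BA·A·BA·A·BA·BA·A·BC
    A ↦ BA
    B ↦ A
    C ↦ BC

A->BA, B->A, C->BC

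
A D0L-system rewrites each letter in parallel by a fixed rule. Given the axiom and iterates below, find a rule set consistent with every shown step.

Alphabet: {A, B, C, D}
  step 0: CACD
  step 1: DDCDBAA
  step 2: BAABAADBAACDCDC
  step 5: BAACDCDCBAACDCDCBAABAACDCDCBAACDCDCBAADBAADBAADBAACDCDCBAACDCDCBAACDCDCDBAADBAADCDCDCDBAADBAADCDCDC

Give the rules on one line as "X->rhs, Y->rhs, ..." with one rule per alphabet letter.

A->DC, B->C, C->D, D->BAA

  step 1 ⇒ step 2: DDCDBAA ⇒ BAA·BAA·D·BAA·C·DC·DC
    A ↦ DC
    B ↦ C
    C ↦ D
    D ↦ BAA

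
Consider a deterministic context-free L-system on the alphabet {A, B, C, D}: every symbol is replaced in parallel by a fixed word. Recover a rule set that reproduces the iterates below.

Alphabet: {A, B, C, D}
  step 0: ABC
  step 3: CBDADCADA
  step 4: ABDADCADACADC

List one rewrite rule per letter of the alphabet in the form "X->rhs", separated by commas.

A->C, B->BD, C->A, D->AD

  step 3 ⇒ step 4: CBDADCADA ⇒ A·BD·AD·C·AD·A·C·AD·C
    A ↦ C
    B ↦ BD
    C ↦ A
    D ↦ AD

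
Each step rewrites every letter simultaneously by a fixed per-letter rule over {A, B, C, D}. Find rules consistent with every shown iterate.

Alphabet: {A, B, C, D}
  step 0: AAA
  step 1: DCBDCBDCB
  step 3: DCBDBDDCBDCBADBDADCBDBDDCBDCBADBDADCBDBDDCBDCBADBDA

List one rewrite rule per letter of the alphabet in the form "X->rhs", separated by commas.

  step 0 ⇒ step 1: AAA ⇒ DCB·DCB·DCB
    A ↦ DCB
    B ↦ DBD  (constrained at step 1)
    C ↦ BAA  (constrained at step 1)
    D ↦ A  (constrained at step 1)

A->DCB, B->DBD, C->BAA, D->A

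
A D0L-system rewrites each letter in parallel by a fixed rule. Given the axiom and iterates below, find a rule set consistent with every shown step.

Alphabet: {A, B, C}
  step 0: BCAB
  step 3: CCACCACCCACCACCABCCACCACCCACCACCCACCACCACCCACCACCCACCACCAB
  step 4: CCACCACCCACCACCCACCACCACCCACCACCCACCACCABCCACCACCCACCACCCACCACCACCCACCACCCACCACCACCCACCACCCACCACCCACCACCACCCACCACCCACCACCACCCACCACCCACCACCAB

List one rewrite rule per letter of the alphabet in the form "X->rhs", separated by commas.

  step 3 ⇒ step 4: CCACCACCCACCACCABCCACCACCCACCACCCACCACCACCCACCACCCACCACCAB ⇒ CCA·CCA·C·CCA·CCA·C·CCA·CCA·CCA·C·CCA·CCA·C·CCA·CCA·C·CAB·CCA·CCA·C·CCA·CCA·C·CCA·CCA·CCA·C·CCA·CCA·C·CCA·CCA·CCA·C·CCA·CCA·C·CCA·CCA·C·CCA·CCA·CCA·C·CCA·CCA·C·CCA·CCA·CCA·C·CCA·CCA·C·CCA·CCA·C·CAB
    A ↦ C
    B ↦ CAB
    C ↦ CCA

A->C, B->CAB, C->CCA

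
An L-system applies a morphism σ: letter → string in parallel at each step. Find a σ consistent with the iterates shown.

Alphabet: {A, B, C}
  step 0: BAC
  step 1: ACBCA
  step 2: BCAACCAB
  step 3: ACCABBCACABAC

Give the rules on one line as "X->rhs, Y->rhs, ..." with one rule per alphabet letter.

  step 2 ⇒ step 3: BCAACCAB ⇒ AC·CA·B·B·CA·CA·B·AC
    A ↦ B
    B ↦ AC
    C ↦ CA

A->B, B->AC, C->CA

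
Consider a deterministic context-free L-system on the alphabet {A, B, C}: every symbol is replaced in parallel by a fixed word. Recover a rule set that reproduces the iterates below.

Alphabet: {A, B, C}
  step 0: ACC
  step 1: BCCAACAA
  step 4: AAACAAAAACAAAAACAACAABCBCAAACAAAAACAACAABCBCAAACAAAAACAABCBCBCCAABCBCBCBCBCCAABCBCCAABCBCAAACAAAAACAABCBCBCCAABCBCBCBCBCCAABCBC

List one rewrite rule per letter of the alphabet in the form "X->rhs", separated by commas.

  step 0 ⇒ step 1: ACC ⇒ BC·CAA·CAA
    A ↦ BC
    C ↦ CAA
    B ↦ AAA  (constrained at step 1)

A->BC, B->AAA, C->CAA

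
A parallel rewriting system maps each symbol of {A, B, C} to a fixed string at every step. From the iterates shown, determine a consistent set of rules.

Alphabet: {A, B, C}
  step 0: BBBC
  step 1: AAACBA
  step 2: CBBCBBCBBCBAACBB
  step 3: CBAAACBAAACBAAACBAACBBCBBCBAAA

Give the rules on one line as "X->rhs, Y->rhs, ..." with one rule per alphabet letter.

  step 2 ⇒ step 3: CBBCBBCBBCBAACBB ⇒ CBA·A·A·CBA·A·A·CBA·A·A·CBA·A·CBB·CBB·CBA·A·A
    A ↦ CBB
    B ↦ A
    C ↦ CBA

A->CBB, B->A, C->CBA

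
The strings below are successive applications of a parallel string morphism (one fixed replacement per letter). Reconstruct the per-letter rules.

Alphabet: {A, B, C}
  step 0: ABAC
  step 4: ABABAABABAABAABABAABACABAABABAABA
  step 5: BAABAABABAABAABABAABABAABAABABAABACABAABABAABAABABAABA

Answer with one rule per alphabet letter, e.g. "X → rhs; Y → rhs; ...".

A->BA, B->A, C->CA

  step 4 ⇒ step 5: ABABAABABAABAABABAABACABAABABAABA ⇒ BA·A·BA·A·BA·BA·A·BA·A·BA·BA·A·BA·BA·A·BA·A·BA·BA·A·BA·CA·BA·A·BA·BA·A·BA·A·BA·BA·A·BA
    A ↦ BA
    B ↦ A
    C ↦ CA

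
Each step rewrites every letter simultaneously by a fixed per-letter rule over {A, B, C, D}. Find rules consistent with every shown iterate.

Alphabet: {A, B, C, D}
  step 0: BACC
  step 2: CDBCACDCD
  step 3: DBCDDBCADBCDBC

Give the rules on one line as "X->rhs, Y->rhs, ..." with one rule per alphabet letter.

A->CA, B->D, C->DB, D->C

  step 2 ⇒ step 3: CDBCACDCD ⇒ DB·C·D·DB·CA·DB·C·DB·C
    A ↦ CA
    B ↦ D
    C ↦ DB
    D ↦ C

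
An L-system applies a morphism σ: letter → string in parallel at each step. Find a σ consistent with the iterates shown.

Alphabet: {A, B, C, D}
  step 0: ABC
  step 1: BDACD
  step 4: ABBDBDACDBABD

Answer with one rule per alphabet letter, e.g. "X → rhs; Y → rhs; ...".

A->BD, B->A, C->CD, D->B

  step 0 ⇒ step 1: ABC ⇒ BD·A·CD
    A ↦ BD
    B ↦ A
    C ↦ CD
    D ↦ B  (constrained at step 1)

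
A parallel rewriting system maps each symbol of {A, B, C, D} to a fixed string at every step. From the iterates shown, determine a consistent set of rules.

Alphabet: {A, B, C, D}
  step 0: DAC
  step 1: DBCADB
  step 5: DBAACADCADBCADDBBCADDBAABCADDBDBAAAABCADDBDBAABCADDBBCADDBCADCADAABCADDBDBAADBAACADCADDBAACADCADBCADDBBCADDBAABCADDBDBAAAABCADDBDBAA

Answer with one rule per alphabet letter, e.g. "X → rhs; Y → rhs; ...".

A->CAD, B->AA, C->B, D->DB

  step 0 ⇒ step 1: DAC ⇒ DB·CAD·B
    A ↦ CAD
    C ↦ B
    D ↦ DB
    B ↦ AA  (constrained at step 1)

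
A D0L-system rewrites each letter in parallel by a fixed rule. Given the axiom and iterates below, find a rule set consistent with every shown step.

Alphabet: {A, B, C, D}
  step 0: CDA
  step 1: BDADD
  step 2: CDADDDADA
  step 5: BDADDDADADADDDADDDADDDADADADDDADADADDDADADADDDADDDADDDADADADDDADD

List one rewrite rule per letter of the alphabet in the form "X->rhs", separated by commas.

  step 1 ⇒ step 2: BDADD ⇒ C·DA·DD·DA·DA
    A ↦ DD
    B ↦ C
    D ↦ DA
  step 0 ⇒ step 1: CDA ⇒ B·DA·DD
    C ↦ B

A->DD, B->C, C->B, D->DA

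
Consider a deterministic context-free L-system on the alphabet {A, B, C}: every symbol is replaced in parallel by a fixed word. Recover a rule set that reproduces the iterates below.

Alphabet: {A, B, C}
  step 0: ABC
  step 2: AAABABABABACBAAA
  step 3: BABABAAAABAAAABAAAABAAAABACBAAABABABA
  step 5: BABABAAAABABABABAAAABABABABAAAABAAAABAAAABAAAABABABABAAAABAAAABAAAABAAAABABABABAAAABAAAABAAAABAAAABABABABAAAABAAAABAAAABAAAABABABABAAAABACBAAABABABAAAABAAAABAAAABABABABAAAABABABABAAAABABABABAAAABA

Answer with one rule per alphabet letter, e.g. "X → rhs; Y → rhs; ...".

  step 2 ⇒ step 3: AAABABABABACBAAA ⇒ BA·BA·BA·AAA·BA·AAA·BA·AAA·BA·AAA·BA·CB·AAA·BA·BA·BA
    A ↦ BA
    B ↦ AAA
    C ↦ CB

A->BA, B->AAA, C->CB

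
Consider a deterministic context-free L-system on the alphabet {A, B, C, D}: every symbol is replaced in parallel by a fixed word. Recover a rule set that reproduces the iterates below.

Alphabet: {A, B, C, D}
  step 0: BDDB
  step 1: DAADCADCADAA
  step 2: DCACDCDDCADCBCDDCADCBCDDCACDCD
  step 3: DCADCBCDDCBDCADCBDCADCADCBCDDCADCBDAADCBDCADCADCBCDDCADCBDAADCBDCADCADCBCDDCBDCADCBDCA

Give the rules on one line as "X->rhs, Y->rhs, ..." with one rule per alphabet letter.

A->CD, B->DAA, C->DCB, D->DCA

  step 2 ⇒ step 3: DCACDCDDCADCBCDDCADCBCDDCACDCD ⇒ DCA·DCB·CD·DCB·DCA·DCB·DCA·DCA·DCB·CD·DCA·DCB·DAA·DCB·DCA·DCA·DCB·CD·DCA·DCB·DAA·DCB·DCA·DCA·DCB·CD·DCB·DCA·DCB·DCA
    A ↦ CD
    B ↦ DAA
    C ↦ DCB
    D ↦ DCA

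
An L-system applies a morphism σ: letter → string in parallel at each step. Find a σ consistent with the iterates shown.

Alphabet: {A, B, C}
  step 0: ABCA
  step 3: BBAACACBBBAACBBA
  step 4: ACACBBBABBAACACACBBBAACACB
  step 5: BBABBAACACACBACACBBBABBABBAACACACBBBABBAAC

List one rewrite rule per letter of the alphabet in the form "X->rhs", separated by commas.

A->B, B->AC, C->BA

  step 4 ⇒ step 5: ACACBBBABBAACACACBBBAACACB ⇒ B·BA·B·BA·AC·AC·AC·B·AC·AC·B·B·BA·B·BA·B·BA·AC·AC·AC·B·B·BA·B·BA·AC
    A ↦ B
    B ↦ AC
    C ↦ BA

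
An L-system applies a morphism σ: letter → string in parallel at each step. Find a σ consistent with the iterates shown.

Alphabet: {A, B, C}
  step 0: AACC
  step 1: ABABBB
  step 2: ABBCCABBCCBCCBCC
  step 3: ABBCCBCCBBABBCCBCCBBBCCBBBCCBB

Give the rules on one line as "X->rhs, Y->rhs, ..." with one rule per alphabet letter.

  step 2 ⇒ step 3: ABBCCABBCCBCCBCC ⇒ AB·BCC·BCC·B·B·AB·BCC·BCC·B·B·BCC·B·B·BCC·B·B
    A ↦ AB
    B ↦ BCC
    C ↦ B

A->AB, B->BCC, C->B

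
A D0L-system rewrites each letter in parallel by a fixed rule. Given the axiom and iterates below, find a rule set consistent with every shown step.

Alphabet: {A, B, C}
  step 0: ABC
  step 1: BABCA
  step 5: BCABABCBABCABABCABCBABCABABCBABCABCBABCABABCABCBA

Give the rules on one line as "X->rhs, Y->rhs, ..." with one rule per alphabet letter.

A->BA, B->BC, C->A

  step 0 ⇒ step 1: ABC ⇒ BA·BC·A
    A ↦ BA
    B ↦ BC
    C ↦ A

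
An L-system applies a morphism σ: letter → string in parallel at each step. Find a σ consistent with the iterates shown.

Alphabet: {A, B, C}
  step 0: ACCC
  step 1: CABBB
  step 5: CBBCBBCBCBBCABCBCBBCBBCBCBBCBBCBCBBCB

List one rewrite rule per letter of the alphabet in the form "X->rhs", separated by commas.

  step 0 ⇒ step 1: ACCC ⇒ CA·B·B·B
    A ↦ CA
    C ↦ B
    B ↦ CB  (constrained at step 1)

A->CA, B->CB, C->B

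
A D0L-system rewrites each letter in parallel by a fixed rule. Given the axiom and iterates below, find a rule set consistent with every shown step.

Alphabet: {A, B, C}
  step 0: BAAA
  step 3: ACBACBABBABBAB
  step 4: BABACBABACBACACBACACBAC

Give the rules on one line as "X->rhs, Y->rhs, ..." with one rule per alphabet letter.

A->B, B->AC, C->AB

  step 3 ⇒ step 4: ACBACBABBABBAB ⇒ B·AB·AC·B·AB·AC·B·AC·AC·B·AC·AC·B·AC
    A ↦ B
    B ↦ AC
    C ↦ AB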